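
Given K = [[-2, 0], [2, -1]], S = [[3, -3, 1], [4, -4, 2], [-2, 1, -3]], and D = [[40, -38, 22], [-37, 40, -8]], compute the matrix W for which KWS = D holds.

Isolating W: multiply by K⁻¹ from the left and S⁻¹ from the right, so W = K⁻¹DS⁻¹.
K has determinant 2; K⁻¹ = [[-1/2, 0], [-1, -1]].
det S = 2, so S⁻¹ = [[5, -4, -1], [4, -7/2, -1], [-2, 3/2, 0]].
K⁻¹D = [[-20, 19, -11], [-3, -2, -14]].
W = (K⁻¹D)S⁻¹ = [[-2, -3, 1], [5, -2, 5]].

W = [[-2, -3, 1], [5, -2, 5]]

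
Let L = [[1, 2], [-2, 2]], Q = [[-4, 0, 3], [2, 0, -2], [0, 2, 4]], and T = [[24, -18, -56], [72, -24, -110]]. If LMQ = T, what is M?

M = [[2, -4, 1], [-3, 4, -5]]

M = L⁻¹TQ⁻¹ (apply L⁻¹ on the left and Q⁻¹ on the right).
det L = 6, so L⁻¹ = [[1/3, -1/3], [1/3, 1/6]].
det Q = -4; the adjugate gives Q⁻¹ = [[-1, -3/2, 0], [2, 4, 1/2], [-1, -2, 0]].
L⁻¹T = [[-16, 2, 18], [20, -10, -37]].
M = (L⁻¹T)Q⁻¹ = [[2, -4, 1], [-3, 4, -5]].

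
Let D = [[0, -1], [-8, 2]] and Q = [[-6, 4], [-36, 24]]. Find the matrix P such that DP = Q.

Left-multiplying both sides by D⁻¹ gives P = D⁻¹Q.
det D = -8, so D⁻¹ = [[-1/4, -1/8], [-1, 0]].
P = D⁻¹Q = [[-1/4, -1/8], [-1, 0]] · [[-6, 4], [-36, 24]] = [[6, -4], [6, -4]].

P = [[6, -4], [6, -4]]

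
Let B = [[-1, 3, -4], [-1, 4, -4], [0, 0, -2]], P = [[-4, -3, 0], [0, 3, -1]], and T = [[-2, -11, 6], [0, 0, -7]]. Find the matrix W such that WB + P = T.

WB = T − P = [[2, -8, 6], [0, -3, -6]].
Right-multiplying both sides by B⁻¹ gives W = (T − P)B⁻¹.
det B = 2; the adjugate gives B⁻¹ = [[-4, 3, 2], [-1, 1, 0], [0, 0, -1/2]].
W = (T − P)B⁻¹ = [[0, -2, 1], [3, -3, 3]].

W = [[0, -2, 1], [3, -3, 3]]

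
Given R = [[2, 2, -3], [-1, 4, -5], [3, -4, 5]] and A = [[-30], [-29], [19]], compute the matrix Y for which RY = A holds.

Y = [[-5], [-1], [6]]

Left-multiplying both sides by R⁻¹ gives Y = R⁻¹A.
R has determinant 4; R⁻¹ = [[0, 1/2, 1/2], [-5/2, 19/4, 13/4], [-2, 7/2, 5/2]].
Y = R⁻¹A = [[0, 1/2, 1/2], [-5/2, 19/4, 13/4], [-2, 7/2, 5/2]] · [[-30], [-29], [19]] = [[-5], [-1], [6]].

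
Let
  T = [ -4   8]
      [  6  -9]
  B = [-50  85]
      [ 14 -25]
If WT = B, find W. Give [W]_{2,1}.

T is on the right of W, so right-multiply by T⁻¹: W = BT⁻¹.
det T = -12; the adjugate gives T⁻¹ = [[3/4, 2/3], [1/2, 1/3]].
W = BT⁻¹ = [[-50, 85], [14, -25]] · [[3/4, 2/3], [1/2, 1/3]] = [[5, -5], [-2, 1]].

-2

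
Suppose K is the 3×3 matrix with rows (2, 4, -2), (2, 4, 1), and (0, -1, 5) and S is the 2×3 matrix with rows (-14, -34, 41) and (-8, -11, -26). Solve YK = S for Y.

Since K sits to the right of Y, Y = SK⁻¹.
K has determinant 6; K⁻¹ = [[7/2, -3, 2], [-5/3, 5/3, -1], [-1/3, 1/3, 0]].
Y = SK⁻¹ = [[-14, -34, 41], [-8, -11, -26]] · [[7/2, -3, 2], [-5/3, 5/3, -1], [-1/3, 1/3, 0]] = [[-6, -1, 6], [-1, -3, -5]].

Y = [[-6, -1, 6], [-1, -3, -5]]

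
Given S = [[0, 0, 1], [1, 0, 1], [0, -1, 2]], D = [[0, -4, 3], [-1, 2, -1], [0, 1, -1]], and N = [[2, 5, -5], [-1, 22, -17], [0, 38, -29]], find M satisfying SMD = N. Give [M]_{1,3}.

3

Isolating M: multiply by S⁻¹ from the left and D⁻¹ from the right, so M = S⁻¹ND⁻¹.
det S = -1; the adjugate gives S⁻¹ = [[-1, 1, 0], [2, 0, -1], [1, 0, 0]].
D has determinant 1; D⁻¹ = [[-1, -1, -2], [-1, 0, -3], [-1, 0, -4]].
S⁻¹N = [[-3, 17, -12], [4, -28, 19], [2, 5, -5]].
M = (S⁻¹N)D⁻¹ = [[-2, 3, 3], [5, -4, 0], [-2, -2, 1]].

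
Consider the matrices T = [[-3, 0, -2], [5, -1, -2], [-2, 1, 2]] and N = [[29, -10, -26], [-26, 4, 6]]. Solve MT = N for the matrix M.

M = [[3, 6, -4], [1, -5, -1]]

T is on the right of M, so right-multiply by T⁻¹: M = NT⁻¹.
det T = -6, so T⁻¹ = [[0, 1/3, 1/3], [1, 5/3, 8/3], [-1/2, -1/2, -1/2]].
M = NT⁻¹ = [[29, -10, -26], [-26, 4, 6]] · [[0, 1/3, 1/3], [1, 5/3, 8/3], [-1/2, -1/2, -1/2]] = [[3, 6, -4], [1, -5, -1]].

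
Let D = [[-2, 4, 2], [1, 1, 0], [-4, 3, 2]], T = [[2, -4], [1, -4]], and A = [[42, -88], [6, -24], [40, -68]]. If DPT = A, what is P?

Left-multiply by D⁻¹ and right-multiply by T⁻¹: P = D⁻¹AT⁻¹.
D has determinant 2; D⁻¹ = [[1, -1, -1], [-1, 2, 1], [7/2, -5, -3]].
det T = -4; the adjugate gives T⁻¹ = [[1, -1], [1/4, -1/2]].
D⁻¹A = [[-4, 4], [10, -28], [-3, 16]].
P = (D⁻¹A)T⁻¹ = [[-3, 2], [3, 4], [1, -5]].

P = [[-3, 2], [3, 4], [1, -5]]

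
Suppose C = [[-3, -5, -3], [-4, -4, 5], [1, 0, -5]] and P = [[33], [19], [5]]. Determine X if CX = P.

Left-multiplying both sides by C⁻¹ gives X = C⁻¹P.
C has determinant 3; C⁻¹ = [[20/3, -25/3, -37/3], [-5, 6, 9], [4/3, -5/3, -8/3]].
X = C⁻¹P = [[20/3, -25/3, -37/3], [-5, 6, 9], [4/3, -5/3, -8/3]] · [[33], [19], [5]] = [[0], [-6], [-1]].

X = [[0], [-6], [-1]]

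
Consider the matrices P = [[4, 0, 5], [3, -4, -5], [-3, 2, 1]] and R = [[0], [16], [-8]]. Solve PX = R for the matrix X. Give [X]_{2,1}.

Left-multiplying both sides by P⁻¹ gives X = P⁻¹R.
det P = -6, so P⁻¹ = [[-1, -5/3, -10/3], [-2, -19/6, -35/6], [1, 4/3, 8/3]].
X = P⁻¹R = [[-1, -5/3, -10/3], [-2, -19/6, -35/6], [1, 4/3, 8/3]] · [[0], [16], [-8]] = [[0], [-4], [0]].

-4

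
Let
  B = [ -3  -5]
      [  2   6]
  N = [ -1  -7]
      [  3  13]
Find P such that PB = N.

Since B sits to the right of P, P = NB⁻¹.
det B = -8; the adjugate gives B⁻¹ = [[-3/4, -5/8], [1/4, 3/8]].
P = NB⁻¹ = [[-1, -7], [3, 13]] · [[-3/4, -5/8], [1/4, 3/8]] = [[-1, -2], [1, 3]].

P = [[-1, -2], [1, 3]]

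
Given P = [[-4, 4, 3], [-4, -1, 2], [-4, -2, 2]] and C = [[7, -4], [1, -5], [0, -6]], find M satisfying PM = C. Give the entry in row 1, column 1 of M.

0

P is on the left of M, so left-multiply by P⁻¹: M = P⁻¹C.
det P = 4; the adjugate gives P⁻¹ = [[1/2, -7/2, 11/4], [0, 1, -1], [1, -6, 5]].
M = P⁻¹C = [[1/2, -7/2, 11/4], [0, 1, -1], [1, -6, 5]] · [[7, -4], [1, -5], [0, -6]] = [[0, -1], [1, 1], [1, -4]].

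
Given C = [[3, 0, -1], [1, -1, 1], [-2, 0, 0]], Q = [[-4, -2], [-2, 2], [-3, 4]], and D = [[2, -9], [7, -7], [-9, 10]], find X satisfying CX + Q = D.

X = [[3, -3], [-3, 4], [3, -2]]

CX = D − Q = [[6, -7], [9, -9], [-6, 6]].
C is on the left of X, so left-multiply by C⁻¹: X = C⁻¹(D − Q).
det C = 2; the adjugate gives C⁻¹ = [[0, 0, -1/2], [-1, -1, -2], [-1, 0, -3/2]].
X = C⁻¹(D − Q) = [[3, -3], [-3, 4], [3, -2]].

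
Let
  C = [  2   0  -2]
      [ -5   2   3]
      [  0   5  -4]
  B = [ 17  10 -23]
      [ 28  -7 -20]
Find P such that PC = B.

Right-multiplying both sides by C⁻¹ gives P = BC⁻¹.
C has determinant 4; C⁻¹ = [[-23/4, -5/2, 1], [-5, -2, 1], [-25/4, -5/2, 1]].
P = BC⁻¹ = [[17, 10, -23], [28, -7, -20]] · [[-23/4, -5/2, 1], [-5, -2, 1], [-25/4, -5/2, 1]] = [[-4, -5, 4], [-1, -6, 1]].

P = [[-4, -5, 4], [-1, -6, 1]]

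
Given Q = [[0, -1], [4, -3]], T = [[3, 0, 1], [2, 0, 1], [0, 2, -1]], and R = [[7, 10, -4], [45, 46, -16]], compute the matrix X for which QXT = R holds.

X = Q⁻¹RT⁻¹ (apply Q⁻¹ on the left and T⁻¹ on the right).
det Q = 4, so Q⁻¹ = [[-3/4, 1/4], [-1, 0]].
det T = -2; the adjugate gives T⁻¹ = [[1, -1, 0], [-1, 3/2, 1/2], [-2, 3, 0]].
Q⁻¹R = [[6, 4, -1], [-7, -10, 4]].
X = (Q⁻¹R)T⁻¹ = [[4, -3, 2], [-5, 4, -5]].

X = [[4, -3, 2], [-5, 4, -5]]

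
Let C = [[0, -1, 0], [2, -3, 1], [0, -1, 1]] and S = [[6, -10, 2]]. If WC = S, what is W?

Right-multiplying both sides by C⁻¹ gives W = SC⁻¹.
det C = 2; the adjugate gives C⁻¹ = [[-1, 1/2, -1/2], [-1, 0, 0], [-1, 0, 1]].
W = SC⁻¹ = [[6, -10, 2]] · [[-1, 1/2, -1/2], [-1, 0, 0], [-1, 0, 1]] = [[2, 3, -1]].

W = [[2, 3, -1]]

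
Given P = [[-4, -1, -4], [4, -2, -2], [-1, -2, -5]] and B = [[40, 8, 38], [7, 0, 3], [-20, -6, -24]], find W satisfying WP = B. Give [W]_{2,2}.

Since P sits to the right of W, W = BP⁻¹.
det P = -6, so P⁻¹ = [[-1, -1/2, 1], [-11/3, -8/3, 4], [5/3, 7/6, -2]].
W = BP⁻¹ = [[40, 8, 38], [7, 0, 3], [-20, -6, -24]] · [[-1, -1/2, 1], [-11/3, -8/3, 4], [5/3, 7/6, -2]] = [[-6, 3, -4], [-2, 0, 1], [2, -2, 4]].

0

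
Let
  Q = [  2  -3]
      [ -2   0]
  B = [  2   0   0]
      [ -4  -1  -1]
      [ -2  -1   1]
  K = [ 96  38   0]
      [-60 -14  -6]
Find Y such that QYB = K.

Y = Q⁻¹KB⁻¹ (apply Q⁻¹ on the left and B⁻¹ on the right).
Q has determinant -6; Q⁻¹ = [[0, -1/2], [-1/3, -1/3]].
det B = -4, so B⁻¹ = [[1/2, 0, 0], [-3/2, -1/2, -1/2], [-1/2, -1/2, 1/2]].
Q⁻¹K = [[30, 7, 3], [-12, -8, 2]].
Y = (Q⁻¹K)B⁻¹ = [[3, -5, -2], [5, 3, 5]].

Y = [[3, -5, -2], [5, 3, 5]]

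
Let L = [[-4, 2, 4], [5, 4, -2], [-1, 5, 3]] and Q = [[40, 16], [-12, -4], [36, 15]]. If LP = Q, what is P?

L is on the left of P, so left-multiply by L⁻¹: P = L⁻¹Q.
det L = 2, so L⁻¹ = [[11, 7, -10], [-13/2, -4, 6], [29/2, 9, -13]].
P = L⁻¹Q = [[11, 7, -10], [-13/2, -4, 6], [29/2, 9, -13]] · [[40, 16], [-12, -4], [36, 15]] = [[-4, -2], [4, 2], [4, 1]].

P = [[-4, -2], [4, 2], [4, 1]]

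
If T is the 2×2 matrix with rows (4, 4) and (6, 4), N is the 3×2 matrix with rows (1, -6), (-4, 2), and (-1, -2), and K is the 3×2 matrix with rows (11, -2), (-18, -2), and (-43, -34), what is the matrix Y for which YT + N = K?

Y = [[-2, 3], [4, -5], [-3, -5]]

YT = K − N = [[10, 4], [-14, -4], [-42, -32]].
Right-multiplying both sides by T⁻¹ gives Y = (K − N)T⁻¹.
T has determinant -8; T⁻¹ = [[-1/2, 1/2], [3/4, -1/2]].
Y = (K − N)T⁻¹ = [[-2, 3], [4, -5], [-3, -5]].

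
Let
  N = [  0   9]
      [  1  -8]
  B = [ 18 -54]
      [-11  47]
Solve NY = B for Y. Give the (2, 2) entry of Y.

Left-multiplying both sides by N⁻¹ gives Y = N⁻¹B.
det N = -9; the adjugate gives N⁻¹ = [[8/9, 1], [1/9, 0]].
Y = N⁻¹B = [[8/9, 1], [1/9, 0]] · [[18, -54], [-11, 47]] = [[5, -1], [2, -6]].

-6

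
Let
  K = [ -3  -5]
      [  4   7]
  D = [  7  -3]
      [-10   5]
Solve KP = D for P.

K is on the left of P, so left-multiply by K⁻¹: P = K⁻¹D.
det K = -1, so K⁻¹ = [[-7, -5], [4, 3]].
P = K⁻¹D = [[-7, -5], [4, 3]] · [[7, -3], [-10, 5]] = [[1, -4], [-2, 3]].

P = [[1, -4], [-2, 3]]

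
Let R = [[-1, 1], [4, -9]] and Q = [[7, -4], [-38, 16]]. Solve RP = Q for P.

P = [[-5, 4], [2, 0]]

Since R multiplies P on the left, P = R⁻¹Q.
R has determinant 5; R⁻¹ = [[-9/5, -1/5], [-4/5, -1/5]].
P = R⁻¹Q = [[-9/5, -1/5], [-4/5, -1/5]] · [[7, -4], [-38, 16]] = [[-5, 4], [2, 0]].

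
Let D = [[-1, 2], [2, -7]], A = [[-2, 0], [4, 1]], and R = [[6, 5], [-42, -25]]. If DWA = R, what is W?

W = [[3, 5], [5, 5]]

Isolating W: multiply by D⁻¹ from the left and A⁻¹ from the right, so W = D⁻¹RA⁻¹.
D has determinant 3; D⁻¹ = [[-7/3, -2/3], [-2/3, -1/3]].
det A = -2, so A⁻¹ = [[-1/2, 0], [2, 1]].
D⁻¹R = [[14, 5], [10, 5]].
W = (D⁻¹R)A⁻¹ = [[3, 5], [5, 5]].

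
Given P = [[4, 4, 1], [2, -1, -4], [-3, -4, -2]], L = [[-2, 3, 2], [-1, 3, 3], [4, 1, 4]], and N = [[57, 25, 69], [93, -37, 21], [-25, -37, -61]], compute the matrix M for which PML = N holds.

Isolating M: multiply by P⁻¹ from the left and L⁻¹ from the right, so M = P⁻¹NL⁻¹.
det P = -3, so P⁻¹ = [[14/3, -4/3, 5], [-16/3, 5/3, -6], [11/3, -4/3, 4]].
det L = 4, so L⁻¹ = [[9/4, -5/2, 3/4], [4, -4, 1], [-13/4, 7/2, -3/4]].
P⁻¹N = [[17, -19, -11], [1, 27, 33], [-15, -7, -19]].
M = (P⁻¹N)L⁻¹ = [[-2, -5, 2], [3, 5, 3], [0, -1, -4]].

M = [[-2, -5, 2], [3, 5, 3], [0, -1, -4]]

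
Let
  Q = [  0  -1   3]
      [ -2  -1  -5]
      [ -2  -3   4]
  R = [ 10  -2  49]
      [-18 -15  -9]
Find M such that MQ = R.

Since Q sits to the right of M, M = RQ⁻¹.
det Q = -6; the adjugate gives Q⁻¹ = [[19/6, 5/6, -4/3], [-3, -1, 1], [-2/3, -1/3, 1/3]].
M = RQ⁻¹ = [[10, -2, 49], [-18, -15, -9]] · [[19/6, 5/6, -4/3], [-3, -1, 1], [-2/3, -1/3, 1/3]] = [[5, -6, 1], [-6, 3, 6]].

M = [[5, -6, 1], [-6, 3, 6]]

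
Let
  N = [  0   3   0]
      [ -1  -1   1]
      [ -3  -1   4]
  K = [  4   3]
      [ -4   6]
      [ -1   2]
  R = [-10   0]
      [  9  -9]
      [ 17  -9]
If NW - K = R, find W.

NW = R + K = [[-6, 3], [5, -3], [16, -7]].
N is on the left of W, so left-multiply by N⁻¹: W = N⁻¹(R + K).
det N = 3; the adjugate gives N⁻¹ = [[-1, -4, 1], [1/3, 0, 0], [-2/3, -3, 1]].
W = N⁻¹(R + K) = [[2, 2], [-2, 1], [5, 0]].

W = [[2, 2], [-2, 1], [5, 0]]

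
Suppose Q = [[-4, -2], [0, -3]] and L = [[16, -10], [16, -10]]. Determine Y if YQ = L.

Q is on the right of Y, so right-multiply by Q⁻¹: Y = LQ⁻¹.
det Q = 12; the adjugate gives Q⁻¹ = [[-1/4, 1/6], [0, -1/3]].
Y = LQ⁻¹ = [[16, -10], [16, -10]] · [[-1/4, 1/6], [0, -1/3]] = [[-4, 6], [-4, 6]].

Y = [[-4, 6], [-4, 6]]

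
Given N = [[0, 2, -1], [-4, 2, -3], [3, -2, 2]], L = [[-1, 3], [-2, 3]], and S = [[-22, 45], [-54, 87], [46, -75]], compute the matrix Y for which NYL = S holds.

Y = [[2, -5], [3, 4], [-2, 1]]

Isolating Y: multiply by N⁻¹ from the left and L⁻¹ from the right, so Y = N⁻¹SL⁻¹.
N has determinant -4; N⁻¹ = [[1/2, 1/2, 1], [1/4, -3/4, -1], [-1/2, -3/2, -2]].
det L = 3; the adjugate gives L⁻¹ = [[1, -1], [2/3, -1/3]].
N⁻¹S = [[8, -9], [-11, 21], [0, -3]].
Y = (N⁻¹S)L⁻¹ = [[2, -5], [3, 4], [-2, 1]].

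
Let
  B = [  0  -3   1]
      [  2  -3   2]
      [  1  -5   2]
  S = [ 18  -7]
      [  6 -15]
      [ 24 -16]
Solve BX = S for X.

X = [[-6, -5], [-6, 3], [0, 2]]

Since B multiplies X on the left, X = B⁻¹S.
B has determinant -1; B⁻¹ = [[-4, -1, 3], [2, 1, -2], [7, 3, -6]].
X = B⁻¹S = [[-4, -1, 3], [2, 1, -2], [7, 3, -6]] · [[18, -7], [6, -15], [24, -16]] = [[-6, -5], [-6, 3], [0, 2]].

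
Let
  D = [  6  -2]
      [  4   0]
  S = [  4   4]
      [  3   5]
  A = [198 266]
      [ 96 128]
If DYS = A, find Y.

Y = [[3, 4], [-3, -5]]

Isolating Y: multiply by D⁻¹ from the left and S⁻¹ from the right, so Y = D⁻¹AS⁻¹.
det D = 8; the adjugate gives D⁻¹ = [[0, 1/4], [-1/2, 3/4]].
S has determinant 8; S⁻¹ = [[5/8, -1/2], [-3/8, 1/2]].
D⁻¹A = [[24, 32], [-27, -37]].
Y = (D⁻¹A)S⁻¹ = [[3, 4], [-3, -5]].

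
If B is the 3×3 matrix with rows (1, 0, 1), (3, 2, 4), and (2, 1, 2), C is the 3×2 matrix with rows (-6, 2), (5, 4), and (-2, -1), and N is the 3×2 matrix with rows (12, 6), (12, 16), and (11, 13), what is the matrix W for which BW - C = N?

W = [[1, 4], [-3, -4], [5, 4]]

BW = N + C = [[6, 8], [17, 20], [9, 12]].
Left-multiplying both sides by B⁻¹ gives W = B⁻¹(N + C).
det B = -1, so B⁻¹ = [[0, -1, 2], [-2, 0, 1], [1, 1, -2]].
W = B⁻¹(N + C) = [[1, 4], [-3, -4], [5, 4]].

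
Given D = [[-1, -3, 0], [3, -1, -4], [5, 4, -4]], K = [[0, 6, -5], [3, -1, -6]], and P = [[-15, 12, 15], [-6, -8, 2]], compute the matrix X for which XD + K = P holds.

X = [[-2, -4, -1], [3, -2, 0]]

XD = P − K = [[-15, 6, 20], [-9, -7, 8]].
Since D sits to the right of X, X = (P − K)D⁻¹.
D has determinant 4; D⁻¹ = [[5, -3, 3], [-2, 1, -1], [17/4, -11/4, 5/2]].
X = (P − K)D⁻¹ = [[-2, -4, -1], [3, -2, 0]].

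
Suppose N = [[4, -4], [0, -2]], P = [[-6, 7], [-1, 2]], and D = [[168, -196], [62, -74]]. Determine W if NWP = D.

W = [[-2, 1], [5, 1]]

Left-multiply by N⁻¹ and right-multiply by P⁻¹: W = N⁻¹DP⁻¹.
N has determinant -8; N⁻¹ = [[1/4, -1/2], [0, -1/2]].
det P = -5, so P⁻¹ = [[-2/5, 7/5], [-1/5, 6/5]].
N⁻¹D = [[11, -12], [-31, 37]].
W = (N⁻¹D)P⁻¹ = [[-2, 1], [5, 1]].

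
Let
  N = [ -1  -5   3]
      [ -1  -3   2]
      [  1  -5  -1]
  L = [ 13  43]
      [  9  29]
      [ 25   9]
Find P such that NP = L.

N is on the left of P, so left-multiply by N⁻¹: P = N⁻¹L.
det N = 6, so N⁻¹ = [[13/6, -10/3, -1/6], [1/6, -1/3, -1/6], [4/3, -5/3, -1/3]].
P = N⁻¹L = [[13/6, -10/3, -1/6], [1/6, -1/3, -1/6], [4/3, -5/3, -1/3]] · [[13, 43], [9, 29], [25, 9]] = [[-6, -5], [-5, -4], [-6, 6]].

P = [[-6, -5], [-5, -4], [-6, 6]]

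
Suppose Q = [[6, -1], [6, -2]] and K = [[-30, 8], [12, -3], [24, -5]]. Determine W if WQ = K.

Q is on the right of W, so right-multiply by Q⁻¹: W = KQ⁻¹.
Q has determinant -6; Q⁻¹ = [[1/3, -1/6], [1, -1]].
W = KQ⁻¹ = [[-30, 8], [12, -3], [24, -5]] · [[1/3, -1/6], [1, -1]] = [[-2, -3], [1, 1], [3, 1]].

W = [[-2, -3], [1, 1], [3, 1]]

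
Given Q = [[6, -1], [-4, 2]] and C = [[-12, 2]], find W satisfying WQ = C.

W = [[-2, 0]]

Right-multiplying both sides by Q⁻¹ gives W = CQ⁻¹.
det Q = 8; the adjugate gives Q⁻¹ = [[1/4, 1/8], [1/2, 3/4]].
W = CQ⁻¹ = [[-12, 2]] · [[1/4, 1/8], [1/2, 3/4]] = [[-2, 0]].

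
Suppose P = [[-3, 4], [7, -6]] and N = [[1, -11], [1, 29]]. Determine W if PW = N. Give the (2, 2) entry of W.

1

P is on the left of W, so left-multiply by P⁻¹: W = P⁻¹N.
P has determinant -10; P⁻¹ = [[3/5, 2/5], [7/10, 3/10]].
W = P⁻¹N = [[3/5, 2/5], [7/10, 3/10]] · [[1, -11], [1, 29]] = [[1, 5], [1, 1]].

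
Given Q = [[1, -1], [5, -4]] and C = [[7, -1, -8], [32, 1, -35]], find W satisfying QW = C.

W = [[4, 5, -3], [-3, 6, 5]]

Since Q multiplies W on the left, W = Q⁻¹C.
det Q = 1, so Q⁻¹ = [[-4, 1], [-5, 1]].
W = Q⁻¹C = [[-4, 1], [-5, 1]] · [[7, -1, -8], [32, 1, -35]] = [[4, 5, -3], [-3, 6, 5]].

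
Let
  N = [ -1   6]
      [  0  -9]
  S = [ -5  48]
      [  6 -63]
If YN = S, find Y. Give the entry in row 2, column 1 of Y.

-6

N is on the right of Y, so right-multiply by N⁻¹: Y = SN⁻¹.
det N = 9, so N⁻¹ = [[-1, -2/3], [0, -1/9]].
Y = SN⁻¹ = [[-5, 48], [6, -63]] · [[-1, -2/3], [0, -1/9]] = [[5, -2], [-6, 3]].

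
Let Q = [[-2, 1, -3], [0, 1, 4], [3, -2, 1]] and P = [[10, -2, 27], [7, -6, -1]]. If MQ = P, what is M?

M = [[-5, 3, 0], [-2, -2, 1]]

Since Q sits to the right of M, M = PQ⁻¹.
det Q = 3, so Q⁻¹ = [[3, 5/3, 7/3], [4, 7/3, 8/3], [-1, -1/3, -2/3]].
M = PQ⁻¹ = [[10, -2, 27], [7, -6, -1]] · [[3, 5/3, 7/3], [4, 7/3, 8/3], [-1, -1/3, -2/3]] = [[-5, 3, 0], [-2, -2, 1]].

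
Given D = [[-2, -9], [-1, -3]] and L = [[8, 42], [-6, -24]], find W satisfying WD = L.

D is on the right of W, so right-multiply by D⁻¹: W = LD⁻¹.
det D = -3, so D⁻¹ = [[1, -3], [-1/3, 2/3]].
W = LD⁻¹ = [[8, 42], [-6, -24]] · [[1, -3], [-1/3, 2/3]] = [[-6, 4], [2, 2]].

W = [[-6, 4], [2, 2]]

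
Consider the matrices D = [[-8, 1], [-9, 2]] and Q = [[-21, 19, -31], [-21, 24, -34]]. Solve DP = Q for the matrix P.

Since D multiplies P on the left, P = D⁻¹Q.
det D = -7; the adjugate gives D⁻¹ = [[-2/7, 1/7], [-9/7, 8/7]].
P = D⁻¹Q = [[-2/7, 1/7], [-9/7, 8/7]] · [[-21, 19, -31], [-21, 24, -34]] = [[3, -2, 4], [3, 3, 1]].

P = [[3, -2, 4], [3, 3, 1]]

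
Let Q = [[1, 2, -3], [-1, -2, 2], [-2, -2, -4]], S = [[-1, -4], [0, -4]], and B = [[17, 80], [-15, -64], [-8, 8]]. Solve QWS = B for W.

W = [[-5, -1], [-3, 2], [2, 2]]

W = Q⁻¹BS⁻¹ (apply Q⁻¹ on the left and S⁻¹ on the right).
det Q = 2, so Q⁻¹ = [[6, 7, -1], [-4, -5, 1/2], [-1, -1, 0]].
det S = 4, so S⁻¹ = [[-1, 1], [0, -1/4]].
Q⁻¹B = [[5, 24], [3, 4], [-2, -16]].
W = (Q⁻¹B)S⁻¹ = [[-5, -1], [-3, 2], [2, 2]].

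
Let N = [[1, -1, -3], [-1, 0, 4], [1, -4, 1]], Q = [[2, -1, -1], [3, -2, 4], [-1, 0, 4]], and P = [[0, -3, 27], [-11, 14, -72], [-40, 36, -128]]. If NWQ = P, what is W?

Isolating W: multiply by N⁻¹ from the left and Q⁻¹ from the right, so W = N⁻¹PQ⁻¹.
det N = -1, so N⁻¹ = [[-16, -13, 4], [-5, -4, 1], [-4, -3, 1]].
det Q = 2, so Q⁻¹ = [[-4, 2, -3], [-8, 7/2, -11/2], [-1, 1/2, -1/2]].
N⁻¹P = [[-17, 10, -8], [4, -5, 25], [-7, 6, -20]].
W = (N⁻¹P)Q⁻¹ = [[-4, -3, 0], [-1, 3, 3], [0, -3, -2]].

W = [[-4, -3, 0], [-1, 3, 3], [0, -3, -2]]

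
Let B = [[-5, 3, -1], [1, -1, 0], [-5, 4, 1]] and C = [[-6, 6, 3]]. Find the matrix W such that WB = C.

Right-multiplying both sides by B⁻¹ gives W = CB⁻¹.
B has determinant 3; B⁻¹ = [[-1/3, -7/3, -1/3], [-1/3, -10/3, -1/3], [-1/3, 5/3, 2/3]].
W = CB⁻¹ = [[-6, 6, 3]] · [[-1/3, -7/3, -1/3], [-1/3, -10/3, -1/3], [-1/3, 5/3, 2/3]] = [[-1, -1, 2]].

W = [[-1, -1, 2]]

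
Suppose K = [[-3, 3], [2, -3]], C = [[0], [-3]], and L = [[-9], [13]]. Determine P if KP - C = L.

P = [[-1], [-4]]

KP = L + C = [[-9], [10]].
K is on the left of P, so left-multiply by K⁻¹: P = K⁻¹(L + C).
K has determinant 3; K⁻¹ = [[-1, -1], [-2/3, -1]].
P = K⁻¹(L + C) = [[-1], [-4]].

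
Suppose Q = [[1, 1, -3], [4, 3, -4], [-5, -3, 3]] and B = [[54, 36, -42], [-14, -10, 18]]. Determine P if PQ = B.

Right-multiplying both sides by Q⁻¹ gives P = BQ⁻¹.
Q has determinant -4; Q⁻¹ = [[3/4, -3/2, -5/4], [-2, 3, 2], [-3/4, 1/2, 1/4]].
P = BQ⁻¹ = [[54, 36, -42], [-14, -10, 18]] · [[3/4, -3/2, -5/4], [-2, 3, 2], [-3/4, 1/2, 1/4]] = [[0, 6, -6], [-4, 0, 2]].

P = [[0, 6, -6], [-4, 0, 2]]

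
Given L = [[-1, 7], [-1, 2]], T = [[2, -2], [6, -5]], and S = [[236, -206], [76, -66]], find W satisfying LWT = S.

W = L⁻¹ST⁻¹ (apply L⁻¹ on the left and T⁻¹ on the right).
det L = 5; the adjugate gives L⁻¹ = [[2/5, -7/5], [1/5, -1/5]].
T has determinant 2; T⁻¹ = [[-5/2, 1], [-3, 1]].
L⁻¹S = [[-12, 10], [32, -28]].
W = (L⁻¹S)T⁻¹ = [[0, -2], [4, 4]].

W = [[0, -2], [4, 4]]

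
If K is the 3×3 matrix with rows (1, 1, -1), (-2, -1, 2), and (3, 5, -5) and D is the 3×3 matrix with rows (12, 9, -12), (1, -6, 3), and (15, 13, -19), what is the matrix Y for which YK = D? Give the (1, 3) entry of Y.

0

Since K sits to the right of Y, Y = DK⁻¹.
K has determinant -2; K⁻¹ = [[5/2, 0, -1/2], [2, 1, 0], [7/2, 1, -1/2]].
Y = DK⁻¹ = [[12, 9, -12], [1, -6, 3], [15, 13, -19]] · [[5/2, 0, -1/2], [2, 1, 0], [7/2, 1, -1/2]] = [[6, -3, 0], [1, -3, -2], [-3, -6, 2]].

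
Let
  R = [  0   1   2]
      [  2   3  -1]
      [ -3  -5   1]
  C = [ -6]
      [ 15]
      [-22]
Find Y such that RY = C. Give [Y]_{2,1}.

Left-multiplying both sides by R⁻¹ gives Y = R⁻¹C.
R has determinant -1; R⁻¹ = [[2, 11, 7], [-1, -6, -4], [1, 3, 2]].
Y = R⁻¹C = [[2, 11, 7], [-1, -6, -4], [1, 3, 2]] · [[-6], [15], [-22]] = [[-1], [4], [-5]].

4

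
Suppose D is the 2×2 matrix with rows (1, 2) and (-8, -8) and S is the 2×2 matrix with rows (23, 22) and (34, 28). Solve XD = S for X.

Right-multiplying both sides by D⁻¹ gives X = SD⁻¹.
D has determinant 8; D⁻¹ = [[-1, -1/4], [1, 1/8]].
X = SD⁻¹ = [[23, 22], [34, 28]] · [[-1, -1/4], [1, 1/8]] = [[-1, -3], [-6, -5]].

X = [[-1, -3], [-6, -5]]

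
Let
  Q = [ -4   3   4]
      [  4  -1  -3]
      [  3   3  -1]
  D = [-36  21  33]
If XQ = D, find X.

X = [[6, -3, 0]]

Right-multiplying both sides by Q⁻¹ gives X = DQ⁻¹.
Q has determinant 5; Q⁻¹ = [[2, 3, -1], [-1, -8/5, 4/5], [3, 21/5, -8/5]].
X = DQ⁻¹ = [[-36, 21, 33]] · [[2, 3, -1], [-1, -8/5, 4/5], [3, 21/5, -8/5]] = [[6, -3, 0]].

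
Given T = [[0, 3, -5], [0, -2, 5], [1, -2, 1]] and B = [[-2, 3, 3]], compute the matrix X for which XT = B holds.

Right-multiplying both sides by T⁻¹ gives X = BT⁻¹.
det T = 5, so T⁻¹ = [[8/5, 7/5, 1], [1, 1, 0], [2/5, 3/5, 0]].
X = BT⁻¹ = [[-2, 3, 3]] · [[8/5, 7/5, 1], [1, 1, 0], [2/5, 3/5, 0]] = [[1, 2, -2]].

X = [[1, 2, -2]]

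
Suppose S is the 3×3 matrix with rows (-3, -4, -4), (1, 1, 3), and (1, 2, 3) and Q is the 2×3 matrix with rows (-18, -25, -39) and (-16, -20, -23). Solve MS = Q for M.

Since S sits to the right of M, M = QS⁻¹.
det S = 5, so S⁻¹ = [[-3/5, 4/5, -8/5], [0, -1, 1], [1/5, 2/5, 1/5]].
M = QS⁻¹ = [[-18, -25, -39], [-16, -20, -23]] · [[-3/5, 4/5, -8/5], [0, -1, 1], [1/5, 2/5, 1/5]] = [[3, -5, -4], [5, -2, 1]].

M = [[3, -5, -4], [5, -2, 1]]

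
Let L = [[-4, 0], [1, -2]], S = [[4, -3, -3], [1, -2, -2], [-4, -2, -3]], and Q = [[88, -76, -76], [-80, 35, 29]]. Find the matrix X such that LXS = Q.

X = [[-5, -2, 0], [4, 1, -3]]

X = L⁻¹QS⁻¹ (apply L⁻¹ on the left and S⁻¹ on the right).
det L = 8; the adjugate gives L⁻¹ = [[-1/4, 0], [-1/8, -1/2]].
S has determinant 5; S⁻¹ = [[2/5, -3/5, 0], [11/5, -24/5, 1], [-2, 4, -1]].
L⁻¹Q = [[-22, 19, 19], [29, -8, -5]].
X = (L⁻¹Q)S⁻¹ = [[-5, -2, 0], [4, 1, -3]].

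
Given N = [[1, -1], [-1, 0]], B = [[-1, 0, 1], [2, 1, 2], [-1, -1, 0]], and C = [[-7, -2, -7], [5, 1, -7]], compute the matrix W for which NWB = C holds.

Left-multiply by N⁻¹ and right-multiply by B⁻¹: W = N⁻¹CB⁻¹.
det N = -1, so N⁻¹ = [[0, -1], [-1, -1]].
det B = -3, so B⁻¹ = [[-2/3, 1/3, 1/3], [2/3, -1/3, -4/3], [1/3, 1/3, 1/3]].
N⁻¹C = [[-5, -1, 7], [2, 1, 14]].
W = (N⁻¹C)B⁻¹ = [[5, 1, 2], [4, 5, 4]].

W = [[5, 1, 2], [4, 5, 4]]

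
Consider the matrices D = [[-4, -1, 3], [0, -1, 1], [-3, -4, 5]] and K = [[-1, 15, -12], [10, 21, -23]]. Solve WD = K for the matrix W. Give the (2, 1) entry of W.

D is on the right of W, so right-multiply by D⁻¹: W = KD⁻¹.
det D = -2; the adjugate gives D⁻¹ = [[1/2, 7/2, -1], [3/2, 11/2, -2], [3/2, 13/2, -2]].
W = KD⁻¹ = [[-1, 15, -12], [10, 21, -23]] · [[1/2, 7/2, -1], [3/2, 11/2, -2], [3/2, 13/2, -2]] = [[4, 1, -5], [2, 1, -6]].

2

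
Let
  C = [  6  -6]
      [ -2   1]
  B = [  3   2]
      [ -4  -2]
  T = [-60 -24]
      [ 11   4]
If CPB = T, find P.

Left-multiply by C⁻¹ and right-multiply by B⁻¹: P = C⁻¹TB⁻¹.
C has determinant -6; C⁻¹ = [[-1/6, -1], [-1/3, -1]].
B has determinant 2; B⁻¹ = [[-1, -1], [2, 3/2]].
C⁻¹T = [[-1, 0], [9, 4]].
P = (C⁻¹T)B⁻¹ = [[1, 1], [-1, -3]].

P = [[1, 1], [-1, -3]]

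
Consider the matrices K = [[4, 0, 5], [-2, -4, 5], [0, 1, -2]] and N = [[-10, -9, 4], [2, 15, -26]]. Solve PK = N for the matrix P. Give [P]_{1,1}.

-1

Right-multiplying both sides by K⁻¹ gives P = NK⁻¹.
K has determinant 2; K⁻¹ = [[3/2, 5/2, 10], [-2, -4, -15], [-1, -2, -8]].
P = NK⁻¹ = [[-10, -9, 4], [2, 15, -26]] · [[3/2, 5/2, 10], [-2, -4, -15], [-1, -2, -8]] = [[-1, 3, 3], [-1, -3, 3]].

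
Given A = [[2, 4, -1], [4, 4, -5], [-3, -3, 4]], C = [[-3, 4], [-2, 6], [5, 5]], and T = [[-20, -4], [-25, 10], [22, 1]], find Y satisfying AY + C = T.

Y = [[-5, -2], [-2, -2], [-1, -4]]

AY = T − C = [[-17, -8], [-23, 4], [17, -4]].
A is on the left of Y, so left-multiply by A⁻¹: Y = A⁻¹(T − C).
A has determinant -2; A⁻¹ = [[-1/2, 13/2, 8], [1/2, -5/2, -3], [0, 3, 4]].
Y = A⁻¹(T − C) = [[-5, -2], [-2, -2], [-1, -4]].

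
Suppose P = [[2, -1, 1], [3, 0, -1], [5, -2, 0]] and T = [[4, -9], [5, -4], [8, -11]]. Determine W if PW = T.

W = [[2, -3], [1, -2], [1, -5]]

P is on the left of W, so left-multiply by P⁻¹: W = P⁻¹T.
det P = -5, so P⁻¹ = [[2/5, 2/5, -1/5], [1, 1, -1], [6/5, 1/5, -3/5]].
W = P⁻¹T = [[2/5, 2/5, -1/5], [1, 1, -1], [6/5, 1/5, -3/5]] · [[4, -9], [5, -4], [8, -11]] = [[2, -3], [1, -2], [1, -5]].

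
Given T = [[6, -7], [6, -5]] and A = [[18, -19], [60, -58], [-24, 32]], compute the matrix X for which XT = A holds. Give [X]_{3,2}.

2

Right-multiplying both sides by T⁻¹ gives X = AT⁻¹.
det T = 12; the adjugate gives T⁻¹ = [[-5/12, 7/12], [-1/2, 1/2]].
X = AT⁻¹ = [[18, -19], [60, -58], [-24, 32]] · [[-5/12, 7/12], [-1/2, 1/2]] = [[2, 1], [4, 6], [-6, 2]].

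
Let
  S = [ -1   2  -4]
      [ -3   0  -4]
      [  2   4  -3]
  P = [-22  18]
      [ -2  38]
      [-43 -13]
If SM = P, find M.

S is on the left of M, so left-multiply by S⁻¹: M = S⁻¹P.
S has determinant -2; S⁻¹ = [[-8, 5, 4], [17/2, -11/2, -4], [6, -4, -3]].
M = S⁻¹P = [[-8, 5, 4], [17/2, -11/2, -4], [6, -4, -3]] · [[-22, 18], [-2, 38], [-43, -13]] = [[-6, -6], [-4, -4], [5, -5]].

M = [[-6, -6], [-4, -4], [5, -5]]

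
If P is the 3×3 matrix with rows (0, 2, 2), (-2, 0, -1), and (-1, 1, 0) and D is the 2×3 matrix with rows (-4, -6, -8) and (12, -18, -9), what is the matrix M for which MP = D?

Right-multiplying both sides by P⁻¹ gives M = DP⁻¹.
det P = -2, so P⁻¹ = [[-1/2, -1, 1], [-1/2, -1, 2], [1, 1, -2]].
M = DP⁻¹ = [[-4, -6, -8], [12, -18, -9]] · [[-1/2, -1, 1], [-1/2, -1, 2], [1, 1, -2]] = [[-3, 2, 0], [-6, -3, -6]].

M = [[-3, 2, 0], [-6, -3, -6]]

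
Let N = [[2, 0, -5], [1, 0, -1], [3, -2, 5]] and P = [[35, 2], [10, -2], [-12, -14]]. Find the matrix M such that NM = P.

M = [[5, -4], [1, -4], [-5, -2]]

N is on the left of M, so left-multiply by N⁻¹: M = N⁻¹P.
det N = 6, so N⁻¹ = [[-1/3, 5/3, 0], [-4/3, 25/6, -1/2], [-1/3, 2/3, 0]].
M = N⁻¹P = [[-1/3, 5/3, 0], [-4/3, 25/6, -1/2], [-1/3, 2/3, 0]] · [[35, 2], [10, -2], [-12, -14]] = [[5, -4], [1, -4], [-5, -2]].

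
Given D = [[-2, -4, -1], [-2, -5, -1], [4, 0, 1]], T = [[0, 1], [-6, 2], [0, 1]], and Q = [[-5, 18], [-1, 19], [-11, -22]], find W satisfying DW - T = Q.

DW = Q + T = [[-5, 19], [-7, 21], [-11, -21]].
D is on the left of W, so left-multiply by D⁻¹: W = D⁻¹(Q + T).
det D = -2, so D⁻¹ = [[5/2, -2, 1/2], [1, -1, 0], [-10, 8, -1]].
W = D⁻¹(Q + T) = [[-4, -5], [2, -2], [5, -1]].

W = [[-4, -5], [2, -2], [5, -1]]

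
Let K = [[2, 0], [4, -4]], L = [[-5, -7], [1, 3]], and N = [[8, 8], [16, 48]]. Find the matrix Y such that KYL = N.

Y = [[-1, -1], [-1, -5]]

Isolating Y: multiply by K⁻¹ from the left and L⁻¹ from the right, so Y = K⁻¹NL⁻¹.
det K = -8; the adjugate gives K⁻¹ = [[1/2, 0], [1/2, -1/4]].
L has determinant -8; L⁻¹ = [[-3/8, -7/8], [1/8, 5/8]].
K⁻¹N = [[4, 4], [0, -8]].
Y = (K⁻¹N)L⁻¹ = [[-1, -1], [-1, -5]].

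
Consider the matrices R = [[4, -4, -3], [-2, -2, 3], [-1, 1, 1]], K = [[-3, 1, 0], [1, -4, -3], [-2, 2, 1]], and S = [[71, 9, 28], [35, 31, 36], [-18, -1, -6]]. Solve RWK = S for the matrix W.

Left-multiply by R⁻¹ and right-multiply by K⁻¹: W = R⁻¹SK⁻¹.
R has determinant -4; R⁻¹ = [[5/4, -1/4, 9/2], [1/4, -1/4, 3/2], [1, 0, 4]].
K has determinant -1; K⁻¹ = [[-2, 1, 3], [-5, 3, 9], [6, -4, -11]].
R⁻¹S = [[-1, -1, -1], [-18, -7, -11], [-1, 5, 4]].
W = (R⁻¹S)K⁻¹ = [[1, 0, -1], [5, 5, 4], [1, -2, -2]].

W = [[1, 0, -1], [5, 5, 4], [1, -2, -2]]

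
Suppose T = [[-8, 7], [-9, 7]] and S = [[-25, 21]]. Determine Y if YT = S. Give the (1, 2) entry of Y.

1

T is on the right of Y, so right-multiply by T⁻¹: Y = ST⁻¹.
T has determinant 7; T⁻¹ = [[1, -1], [9/7, -8/7]].
Y = ST⁻¹ = [[-25, 21]] · [[1, -1], [9/7, -8/7]] = [[2, 1]].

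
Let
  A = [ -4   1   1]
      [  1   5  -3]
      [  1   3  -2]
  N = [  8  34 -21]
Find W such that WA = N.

W = [[0, 5, 3]]

Right-multiplying both sides by A⁻¹ gives W = NA⁻¹.
A has determinant 1; A⁻¹ = [[-1, 5, -8], [-1, 7, -11], [-2, 13, -21]].
W = NA⁻¹ = [[8, 34, -21]] · [[-1, 5, -8], [-1, 7, -11], [-2, 13, -21]] = [[0, 5, 3]].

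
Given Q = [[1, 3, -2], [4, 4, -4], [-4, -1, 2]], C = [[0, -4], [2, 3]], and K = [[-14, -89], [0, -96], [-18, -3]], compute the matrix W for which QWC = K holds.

W = [[-1, 2], [4, -5], [-3, -3]]

W = Q⁻¹KC⁻¹ (apply Q⁻¹ on the left and C⁻¹ on the right).
Q has determinant 4; Q⁻¹ = [[1, -1, -1], [2, -3/2, -1], [3, -11/4, -2]].
det C = 8, so C⁻¹ = [[3/8, 1/2], [-1/4, 0]].
Q⁻¹K = [[4, 10], [-10, -31], [-6, 3]].
W = (Q⁻¹K)C⁻¹ = [[-1, 2], [4, -5], [-3, -3]].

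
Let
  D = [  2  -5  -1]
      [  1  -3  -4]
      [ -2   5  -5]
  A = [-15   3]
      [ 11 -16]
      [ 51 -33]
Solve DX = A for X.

X = [[2, 4], [5, 0], [-6, 5]]

Left-multiplying both sides by D⁻¹ gives X = D⁻¹A.
det D = 6, so D⁻¹ = [[35/6, -5, 17/6], [13/6, -2, 7/6], [-1/6, 0, -1/6]].
X = D⁻¹A = [[35/6, -5, 17/6], [13/6, -2, 7/6], [-1/6, 0, -1/6]] · [[-15, 3], [11, -16], [51, -33]] = [[2, 4], [5, 0], [-6, 5]].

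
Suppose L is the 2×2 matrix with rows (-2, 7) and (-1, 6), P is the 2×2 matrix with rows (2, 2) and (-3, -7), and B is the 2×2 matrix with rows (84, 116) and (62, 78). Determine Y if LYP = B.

Y = [[-1, 4], [4, 0]]

Left-multiply by L⁻¹ and right-multiply by P⁻¹: Y = L⁻¹BP⁻¹.
L has determinant -5; L⁻¹ = [[-6/5, 7/5], [-1/5, 2/5]].
P has determinant -8; P⁻¹ = [[7/8, 1/4], [-3/8, -1/4]].
L⁻¹B = [[-14, -30], [8, 8]].
Y = (L⁻¹B)P⁻¹ = [[-1, 4], [4, 0]].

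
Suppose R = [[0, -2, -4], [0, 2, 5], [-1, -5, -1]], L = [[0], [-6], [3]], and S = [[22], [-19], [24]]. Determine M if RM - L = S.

M = [[1], [-5], [-3]]

RM = S + L = [[22], [-25], [27]].
Left-multiplying both sides by R⁻¹ gives M = R⁻¹(S + L).
det R = 2; the adjugate gives R⁻¹ = [[23/2, 9, -1], [-5/2, -2, 0], [1, 1, 0]].
M = R⁻¹(S + L) = [[1], [-5], [-3]].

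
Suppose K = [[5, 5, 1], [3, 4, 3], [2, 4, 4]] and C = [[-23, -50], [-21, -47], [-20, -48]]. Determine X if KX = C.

K is on the left of X, so left-multiply by K⁻¹: X = K⁻¹C.
K has determinant -6; K⁻¹ = [[-2/3, 8/3, -11/6], [1, -3, 2], [-2/3, 5/3, -5/6]].
X = K⁻¹C = [[-2/3, 8/3, -11/6], [1, -3, 2], [-2/3, 5/3, -5/6]] · [[-23, -50], [-21, -47], [-20, -48]] = [[-4, -4], [0, -5], [-3, -5]].

X = [[-4, -4], [0, -5], [-3, -5]]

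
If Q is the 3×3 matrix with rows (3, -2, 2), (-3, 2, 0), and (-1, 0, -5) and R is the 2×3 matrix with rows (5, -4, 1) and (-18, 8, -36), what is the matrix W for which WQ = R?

Q is on the right of W, so right-multiply by Q⁻¹: W = RQ⁻¹.
Q has determinant 4; Q⁻¹ = [[-5/2, -5/2, -1], [-15/4, -13/4, -3/2], [1/2, 1/2, 0]].
W = RQ⁻¹ = [[5, -4, 1], [-18, 8, -36]] · [[-5/2, -5/2, -1], [-15/4, -13/4, -3/2], [1/2, 1/2, 0]] = [[3, 1, 1], [-3, 1, 6]].

W = [[3, 1, 1], [-3, 1, 6]]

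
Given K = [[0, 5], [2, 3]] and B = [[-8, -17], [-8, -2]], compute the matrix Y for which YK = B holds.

Y = [[-1, -4], [2, -4]]

Since K sits to the right of Y, Y = BK⁻¹.
K has determinant -10; K⁻¹ = [[-3/10, 1/2], [1/5, 0]].
Y = BK⁻¹ = [[-8, -17], [-8, -2]] · [[-3/10, 1/2], [1/5, 0]] = [[-1, -4], [2, -4]].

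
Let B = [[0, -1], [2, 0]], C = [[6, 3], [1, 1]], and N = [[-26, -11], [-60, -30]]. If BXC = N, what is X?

X = [[-5, 0], [5, -4]]

X = B⁻¹NC⁻¹ (apply B⁻¹ on the left and C⁻¹ on the right).
det B = 2, so B⁻¹ = [[0, 1/2], [-1, 0]].
det C = 3; the adjugate gives C⁻¹ = [[1/3, -1], [-1/3, 2]].
B⁻¹N = [[-30, -15], [26, 11]].
X = (B⁻¹N)C⁻¹ = [[-5, 0], [5, -4]].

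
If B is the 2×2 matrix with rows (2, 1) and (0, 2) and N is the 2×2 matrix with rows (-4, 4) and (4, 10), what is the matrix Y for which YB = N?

B is on the right of Y, so right-multiply by B⁻¹: Y = NB⁻¹.
det B = 4; the adjugate gives B⁻¹ = [[1/2, -1/4], [0, 1/2]].
Y = NB⁻¹ = [[-4, 4], [4, 10]] · [[1/2, -1/4], [0, 1/2]] = [[-2, 3], [2, 4]].

Y = [[-2, 3], [2, 4]]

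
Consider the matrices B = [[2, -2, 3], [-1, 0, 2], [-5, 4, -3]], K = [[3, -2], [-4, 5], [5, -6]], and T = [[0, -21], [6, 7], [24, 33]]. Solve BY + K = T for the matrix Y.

Y = [[-4, -4], [2, 4], [3, -1]]

BY = T − K = [[-3, -19], [10, 2], [19, 39]].
Left-multiplying both sides by B⁻¹ gives Y = B⁻¹(T − K).
det B = -2, so B⁻¹ = [[4, -3, 2], [13/2, -9/2, 7/2], [2, -1, 1]].
Y = B⁻¹(T − K) = [[-4, -4], [2, 4], [3, -1]].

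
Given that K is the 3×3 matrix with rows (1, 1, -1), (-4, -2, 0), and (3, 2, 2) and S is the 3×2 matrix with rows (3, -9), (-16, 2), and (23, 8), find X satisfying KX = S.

K is on the left of X, so left-multiply by K⁻¹: X = K⁻¹S.
K has determinant 6; K⁻¹ = [[-2/3, -2/3, -1/3], [4/3, 5/6, 2/3], [-1/3, 1/6, 1/3]].
X = K⁻¹S = [[-2/3, -2/3, -1/3], [4/3, 5/6, 2/3], [-1/3, 1/6, 1/3]] · [[3, -9], [-16, 2], [23, 8]] = [[1, 2], [6, -5], [4, 6]].

X = [[1, 2], [6, -5], [4, 6]]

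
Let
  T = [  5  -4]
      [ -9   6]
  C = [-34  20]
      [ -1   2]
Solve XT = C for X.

T is on the right of X, so right-multiply by T⁻¹: X = CT⁻¹.
det T = -6; the adjugate gives T⁻¹ = [[-1, -2/3], [-3/2, -5/6]].
X = CT⁻¹ = [[-34, 20], [-1, 2]] · [[-1, -2/3], [-3/2, -5/6]] = [[4, 6], [-2, -1]].

X = [[4, 6], [-2, -1]]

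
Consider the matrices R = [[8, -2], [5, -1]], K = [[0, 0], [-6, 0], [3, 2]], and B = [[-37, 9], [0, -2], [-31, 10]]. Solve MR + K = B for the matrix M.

MR = B − K = [[-37, 9], [6, -2], [-34, 8]].
Since R sits to the right of M, M = (B − K)R⁻¹.
R has determinant 2; R⁻¹ = [[-1/2, 1], [-5/2, 4]].
M = (B − K)R⁻¹ = [[-4, -1], [2, -2], [-3, -2]].

M = [[-4, -1], [2, -2], [-3, -2]]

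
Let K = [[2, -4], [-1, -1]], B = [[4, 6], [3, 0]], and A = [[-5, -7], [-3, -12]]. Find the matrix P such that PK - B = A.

P = [[0, 1], [2, 4]]

PK = A + B = [[-1, -1], [0, -12]].
K is on the right of P, so right-multiply by K⁻¹: P = (A + B)K⁻¹.
det K = -6; the adjugate gives K⁻¹ = [[1/6, -2/3], [-1/6, -1/3]].
P = (A + B)K⁻¹ = [[0, 1], [2, 4]].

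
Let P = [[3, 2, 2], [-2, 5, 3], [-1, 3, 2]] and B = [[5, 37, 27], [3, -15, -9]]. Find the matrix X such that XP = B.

Right-multiplying both sides by P⁻¹ gives X = BP⁻¹.
det P = 3, so P⁻¹ = [[1/3, 2/3, -4/3], [1/3, 8/3, -13/3], [-1/3, -11/3, 19/3]].
X = BP⁻¹ = [[5, 37, 27], [3, -15, -9]] · [[1/3, 2/3, -4/3], [1/3, 8/3, -13/3], [-1/3, -11/3, 19/3]] = [[5, 3, 4], [-1, -5, 4]].

X = [[5, 3, 4], [-1, -5, 4]]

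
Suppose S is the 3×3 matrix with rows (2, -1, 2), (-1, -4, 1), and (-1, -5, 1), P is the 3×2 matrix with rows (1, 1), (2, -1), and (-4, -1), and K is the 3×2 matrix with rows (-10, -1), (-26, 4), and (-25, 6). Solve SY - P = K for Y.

Y = [[1, 2], [5, -2], [-3, -3]]

SY = K + P = [[-9, 0], [-24, 3], [-29, 5]].
Since S multiplies Y on the left, Y = S⁻¹(K + P).
det S = 4, so S⁻¹ = [[1/4, -9/4, 7/4], [0, 1, -1], [1/4, 11/4, -9/4]].
Y = S⁻¹(K + P) = [[1, 2], [5, -2], [-3, -3]].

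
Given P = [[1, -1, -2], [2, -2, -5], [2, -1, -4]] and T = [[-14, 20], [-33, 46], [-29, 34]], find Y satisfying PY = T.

Since P multiplies Y on the left, Y = P⁻¹T.
det P = 1; the adjugate gives P⁻¹ = [[3, -2, 1], [-2, 0, 1], [2, -1, 0]].
Y = P⁻¹T = [[3, -2, 1], [-2, 0, 1], [2, -1, 0]] · [[-14, 20], [-33, 46], [-29, 34]] = [[-5, 2], [-1, -6], [5, -6]].

Y = [[-5, 2], [-1, -6], [5, -6]]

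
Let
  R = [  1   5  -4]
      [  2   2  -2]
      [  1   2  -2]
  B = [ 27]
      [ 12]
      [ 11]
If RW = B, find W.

Left-multiplying both sides by R⁻¹ gives W = R⁻¹B.
det R = 2, so R⁻¹ = [[0, 1, -1], [1, 1, -3], [1, 3/2, -4]].
W = R⁻¹B = [[0, 1, -1], [1, 1, -3], [1, 3/2, -4]] · [[27], [12], [11]] = [[1], [6], [1]].

W = [[1], [6], [1]]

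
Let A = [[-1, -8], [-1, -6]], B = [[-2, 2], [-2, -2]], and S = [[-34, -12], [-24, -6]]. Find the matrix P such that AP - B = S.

AP = S + B = [[-36, -10], [-26, -8]].
A is on the left of P, so left-multiply by A⁻¹: P = A⁻¹(S + B).
det A = -2; the adjugate gives A⁻¹ = [[3, -4], [-1/2, 1/2]].
P = A⁻¹(S + B) = [[-4, 2], [5, 1]].

P = [[-4, 2], [5, 1]]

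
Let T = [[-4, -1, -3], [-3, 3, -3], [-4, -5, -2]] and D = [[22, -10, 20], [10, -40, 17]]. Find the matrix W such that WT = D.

W = [[-6, -2, 2], [-3, -6, 5]]

T is on the right of W, so right-multiply by T⁻¹: W = DT⁻¹.
T has determinant -3; T⁻¹ = [[7, -13/3, -4], [-2, 4/3, 1], [-9, 16/3, 5]].
W = DT⁻¹ = [[22, -10, 20], [10, -40, 17]] · [[7, -13/3, -4], [-2, 4/3, 1], [-9, 16/3, 5]] = [[-6, -2, 2], [-3, -6, 5]].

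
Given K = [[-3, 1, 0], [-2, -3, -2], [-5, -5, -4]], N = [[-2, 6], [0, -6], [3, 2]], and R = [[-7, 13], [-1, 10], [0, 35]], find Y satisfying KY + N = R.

Y = [[2, -3], [1, -2], [-3, -2]]

KY = R − N = [[-5, 7], [-1, 16], [-3, 33]].
Since K multiplies Y on the left, Y = K⁻¹(R − N).
det K = -4, so K⁻¹ = [[-1/2, -1, 1/2], [-1/2, -3, 3/2], [5/4, 5, -11/4]].
Y = K⁻¹(R − N) = [[2, -3], [1, -2], [-3, -2]].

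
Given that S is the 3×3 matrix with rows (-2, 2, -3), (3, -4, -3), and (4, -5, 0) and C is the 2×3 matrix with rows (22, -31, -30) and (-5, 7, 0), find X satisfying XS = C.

X = [[4, 6, 3], [-3, 3, -5]]

S is on the right of X, so right-multiply by S⁻¹: X = CS⁻¹.
S has determinant 3; S⁻¹ = [[-5, 5, -6], [-4, 4, -5], [1/3, -2/3, 2/3]].
X = CS⁻¹ = [[22, -31, -30], [-5, 7, 0]] · [[-5, 5, -6], [-4, 4, -5], [1/3, -2/3, 2/3]] = [[4, 6, 3], [-3, 3, -5]].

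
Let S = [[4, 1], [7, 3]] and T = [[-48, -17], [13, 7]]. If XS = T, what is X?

X = [[-5, -4], [-2, 3]]

Since S sits to the right of X, X = TS⁻¹.
det S = 5; the adjugate gives S⁻¹ = [[3/5, -1/5], [-7/5, 4/5]].
X = TS⁻¹ = [[-48, -17], [13, 7]] · [[3/5, -1/5], [-7/5, 4/5]] = [[-5, -4], [-2, 3]].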